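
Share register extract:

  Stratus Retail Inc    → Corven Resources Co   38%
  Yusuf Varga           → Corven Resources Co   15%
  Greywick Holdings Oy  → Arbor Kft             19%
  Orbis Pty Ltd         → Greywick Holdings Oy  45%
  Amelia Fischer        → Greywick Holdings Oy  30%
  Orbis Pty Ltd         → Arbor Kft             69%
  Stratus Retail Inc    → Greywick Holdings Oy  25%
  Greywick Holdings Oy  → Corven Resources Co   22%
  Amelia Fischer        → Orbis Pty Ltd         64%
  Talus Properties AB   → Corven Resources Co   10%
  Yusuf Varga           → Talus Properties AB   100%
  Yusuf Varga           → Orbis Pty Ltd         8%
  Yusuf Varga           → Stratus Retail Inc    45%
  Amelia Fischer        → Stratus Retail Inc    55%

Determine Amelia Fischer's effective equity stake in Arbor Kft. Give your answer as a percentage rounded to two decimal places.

Amelia reaches Arbor along 4 paths.
Via Orbis: 64% × 69% = 44.16%.
Via Stratus → Greywick: 55% × 25% × 19% = 2.6125%.
Via Greywick: 30% × 19% = 5.7%.
Via Orbis → Greywick: 64% × 45% × 19% = 5.472%.
Total: 44.16% + 2.6125% + 5.7% + 5.472% = 57.9445%.
Rounded: 57.94%.

57.94%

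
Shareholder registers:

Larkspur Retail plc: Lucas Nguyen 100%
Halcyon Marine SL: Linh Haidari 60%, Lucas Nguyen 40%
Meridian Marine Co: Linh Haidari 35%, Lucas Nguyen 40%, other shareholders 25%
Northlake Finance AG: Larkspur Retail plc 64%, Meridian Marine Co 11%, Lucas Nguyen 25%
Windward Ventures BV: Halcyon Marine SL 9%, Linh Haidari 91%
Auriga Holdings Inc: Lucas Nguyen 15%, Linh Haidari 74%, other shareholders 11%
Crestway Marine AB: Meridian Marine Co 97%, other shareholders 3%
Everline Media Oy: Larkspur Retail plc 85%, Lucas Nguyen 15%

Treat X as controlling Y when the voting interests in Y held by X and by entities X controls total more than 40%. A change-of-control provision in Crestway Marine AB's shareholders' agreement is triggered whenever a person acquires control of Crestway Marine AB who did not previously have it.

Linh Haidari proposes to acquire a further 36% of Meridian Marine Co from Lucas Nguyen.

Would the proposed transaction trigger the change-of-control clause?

Yes

The purchase adds only to Linh's holdings (Lucas's stake shrinks), so Linh is the only person who could newly come to control Crestway.
Linh holds 60% of Halcyon, so Linh controls Halcyon.
Halcyon and Linh together hold 9% + 91% = 100% of Windward, so Linh controls Windward.
Linh holds 74% of Auriga, so Linh controls Auriga.
Neither Linh nor any entity Linh controls holds any voting interest in Crestway.
So before the transaction, Linh does not control Crestway.
After the purchase, Linh's direct stake in Meridian rises to 35% + 36% = 71%, and Lucas's stake falls to 4%.
Linh holds 71% of Meridian, so Linh controls Meridian.
Meridian holds 97% of Crestway, so Linh controls Crestway.
Linh did not control Crestway before and does after, so the clause is triggered.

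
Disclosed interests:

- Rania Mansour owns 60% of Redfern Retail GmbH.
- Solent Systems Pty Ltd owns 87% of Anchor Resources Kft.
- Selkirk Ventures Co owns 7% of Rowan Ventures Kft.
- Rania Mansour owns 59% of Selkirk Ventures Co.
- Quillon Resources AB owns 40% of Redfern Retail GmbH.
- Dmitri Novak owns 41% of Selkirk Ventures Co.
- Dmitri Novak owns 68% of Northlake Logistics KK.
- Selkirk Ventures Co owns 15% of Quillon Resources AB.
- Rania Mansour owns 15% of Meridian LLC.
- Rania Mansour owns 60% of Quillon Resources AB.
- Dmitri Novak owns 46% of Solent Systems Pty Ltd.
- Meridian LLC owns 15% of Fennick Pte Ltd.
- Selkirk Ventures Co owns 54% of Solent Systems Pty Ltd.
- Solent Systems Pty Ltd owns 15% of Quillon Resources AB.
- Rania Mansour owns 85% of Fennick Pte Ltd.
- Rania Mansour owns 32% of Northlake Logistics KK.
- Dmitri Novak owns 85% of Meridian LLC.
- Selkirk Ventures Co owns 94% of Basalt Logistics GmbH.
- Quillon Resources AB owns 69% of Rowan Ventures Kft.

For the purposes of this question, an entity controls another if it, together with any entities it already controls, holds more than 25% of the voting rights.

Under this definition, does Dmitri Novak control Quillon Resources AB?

Yes

Dmitri holds 41% of Selkirk, so Dmitri controls Selkirk.
Dmitri and Selkirk together hold 46% + 54% = 100% of Solent, so Dmitri controls Solent.
Solent and Selkirk together hold 15% + 15% = 30% of Quillon, so Dmitri controls Quillon.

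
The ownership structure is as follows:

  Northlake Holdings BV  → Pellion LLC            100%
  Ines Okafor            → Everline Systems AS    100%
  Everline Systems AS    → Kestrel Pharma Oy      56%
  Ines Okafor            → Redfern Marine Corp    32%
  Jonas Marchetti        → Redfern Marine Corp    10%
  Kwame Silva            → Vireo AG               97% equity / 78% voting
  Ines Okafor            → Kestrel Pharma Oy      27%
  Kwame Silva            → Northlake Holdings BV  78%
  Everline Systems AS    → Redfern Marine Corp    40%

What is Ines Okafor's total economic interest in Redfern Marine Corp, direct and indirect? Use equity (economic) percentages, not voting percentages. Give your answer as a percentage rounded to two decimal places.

72.00%

Ines reaches Redfern along 2 paths.
Via Everline: 100% × 40% = 40%.
Direct stake: 32% = 32%.
Total: 40% + 32% = 72%.
Rounded: 72.00%.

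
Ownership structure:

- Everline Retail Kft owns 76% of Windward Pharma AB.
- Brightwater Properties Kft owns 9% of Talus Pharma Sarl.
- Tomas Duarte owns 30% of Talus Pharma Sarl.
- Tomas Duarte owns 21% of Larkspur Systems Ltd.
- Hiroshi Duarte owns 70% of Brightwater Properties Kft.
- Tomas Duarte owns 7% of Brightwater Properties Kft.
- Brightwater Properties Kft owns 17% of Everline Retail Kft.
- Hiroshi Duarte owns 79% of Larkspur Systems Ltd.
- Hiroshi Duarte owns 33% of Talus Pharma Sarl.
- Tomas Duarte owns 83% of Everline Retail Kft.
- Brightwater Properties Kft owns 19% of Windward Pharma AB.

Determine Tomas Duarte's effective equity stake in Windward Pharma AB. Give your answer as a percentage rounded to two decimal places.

Tomas reaches Windward along 3 paths.
Via Brightwater: 7% × 19% = 1.33%.
Via Everline: 83% × 76% = 63.08%.
Via Brightwater → Everline: 7% × 17% × 76% = 0.9044%.
Total: 1.33% + 63.08% + 0.9044% = 65.3144%.
Rounded: 65.31%.

65.31%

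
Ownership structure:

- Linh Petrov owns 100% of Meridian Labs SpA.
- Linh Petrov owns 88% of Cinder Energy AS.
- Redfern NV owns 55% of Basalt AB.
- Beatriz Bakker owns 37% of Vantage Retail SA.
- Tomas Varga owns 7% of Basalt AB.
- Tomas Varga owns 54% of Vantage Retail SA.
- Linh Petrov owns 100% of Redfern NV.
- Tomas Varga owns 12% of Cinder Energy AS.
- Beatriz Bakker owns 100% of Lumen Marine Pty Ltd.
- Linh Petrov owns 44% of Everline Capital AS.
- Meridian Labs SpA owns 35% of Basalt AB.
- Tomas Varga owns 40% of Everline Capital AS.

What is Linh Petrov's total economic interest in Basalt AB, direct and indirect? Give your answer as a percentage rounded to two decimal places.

90.00%

Linh reaches Basalt along 2 paths.
Via Redfern: 100% × 55% = 55%.
Via Meridian: 100% × 35% = 35%.
Total: 55% + 35% = 90%.
Rounded: 90.00%.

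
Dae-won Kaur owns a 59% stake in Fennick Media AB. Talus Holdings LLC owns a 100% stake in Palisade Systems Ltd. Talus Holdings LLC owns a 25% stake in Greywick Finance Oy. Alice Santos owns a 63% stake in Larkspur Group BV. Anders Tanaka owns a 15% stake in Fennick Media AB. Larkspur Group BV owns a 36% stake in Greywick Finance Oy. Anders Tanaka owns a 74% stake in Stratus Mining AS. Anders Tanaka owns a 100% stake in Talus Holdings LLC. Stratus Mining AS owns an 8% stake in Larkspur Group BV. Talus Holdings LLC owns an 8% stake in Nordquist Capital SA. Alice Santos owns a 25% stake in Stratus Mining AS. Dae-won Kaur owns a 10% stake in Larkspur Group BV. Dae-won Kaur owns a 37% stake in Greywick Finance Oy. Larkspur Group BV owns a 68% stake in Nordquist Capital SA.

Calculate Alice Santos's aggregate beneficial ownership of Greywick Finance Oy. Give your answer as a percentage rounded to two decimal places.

23.40%

Alice reaches Greywick along 2 paths.
Via Stratus → Larkspur: 25% × 8% × 36% = 0.72%.
Via Larkspur: 63% × 36% = 22.68%.
Total: 0.72% + 22.68% = 23.4%.
Rounded: 23.40%.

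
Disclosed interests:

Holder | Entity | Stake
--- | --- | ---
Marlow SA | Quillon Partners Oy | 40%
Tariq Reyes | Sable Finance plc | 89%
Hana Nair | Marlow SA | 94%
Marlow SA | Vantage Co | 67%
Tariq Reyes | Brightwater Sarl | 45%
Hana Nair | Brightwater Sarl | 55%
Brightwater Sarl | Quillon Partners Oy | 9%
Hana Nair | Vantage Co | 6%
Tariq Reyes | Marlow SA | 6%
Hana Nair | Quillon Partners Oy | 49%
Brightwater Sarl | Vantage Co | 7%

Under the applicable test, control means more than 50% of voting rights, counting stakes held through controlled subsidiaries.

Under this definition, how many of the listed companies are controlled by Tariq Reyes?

1

Tariq holds 89% of Sable, so Tariq controls Sable.
No other company's threshold is met.
Tariq controls 1 company.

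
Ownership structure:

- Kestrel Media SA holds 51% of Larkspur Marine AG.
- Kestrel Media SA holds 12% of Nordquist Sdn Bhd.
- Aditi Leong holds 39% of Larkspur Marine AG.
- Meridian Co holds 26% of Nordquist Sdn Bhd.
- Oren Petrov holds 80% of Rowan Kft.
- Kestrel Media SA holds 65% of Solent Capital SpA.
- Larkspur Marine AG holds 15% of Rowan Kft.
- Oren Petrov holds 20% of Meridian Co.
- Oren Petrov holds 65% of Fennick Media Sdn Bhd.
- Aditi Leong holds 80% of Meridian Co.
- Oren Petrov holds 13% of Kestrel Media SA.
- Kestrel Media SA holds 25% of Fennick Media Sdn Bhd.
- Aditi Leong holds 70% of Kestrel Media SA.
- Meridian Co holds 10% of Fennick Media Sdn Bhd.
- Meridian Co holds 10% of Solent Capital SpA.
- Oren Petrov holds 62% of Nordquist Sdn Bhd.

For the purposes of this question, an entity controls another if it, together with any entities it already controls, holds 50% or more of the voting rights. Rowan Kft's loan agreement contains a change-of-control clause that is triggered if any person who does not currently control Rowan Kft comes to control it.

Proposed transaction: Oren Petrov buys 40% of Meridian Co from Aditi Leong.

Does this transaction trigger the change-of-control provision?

No

The purchase adds only to Oren's holdings (Aditi's stake shrinks), so Oren is the only person who could newly come to control Rowan.
Oren holds 80% of Rowan, so Oren controls Rowan.
So Oren already controls Rowan before the transaction.
After the purchase, Oren's direct stake in Meridian rises to 20% + 40% = 60%, and Aditi's stake falls to 40%.
Oren controlled Rowan already, so this is not a new person acquiring control; every other person's position is unchanged or reduced.
No new person acquires control, so the clause is not triggered.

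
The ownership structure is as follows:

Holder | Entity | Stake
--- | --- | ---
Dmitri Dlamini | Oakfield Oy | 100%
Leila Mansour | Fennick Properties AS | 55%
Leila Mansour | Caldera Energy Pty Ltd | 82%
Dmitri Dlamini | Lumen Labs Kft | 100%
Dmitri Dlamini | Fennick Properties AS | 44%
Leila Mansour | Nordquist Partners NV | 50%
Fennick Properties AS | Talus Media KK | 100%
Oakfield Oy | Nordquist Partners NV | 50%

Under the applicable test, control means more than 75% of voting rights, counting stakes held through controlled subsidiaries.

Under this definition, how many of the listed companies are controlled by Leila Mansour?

1

Leila holds 82% of Caldera, so Leila controls Caldera.
No other company's threshold is met.
Leila controls 1 company.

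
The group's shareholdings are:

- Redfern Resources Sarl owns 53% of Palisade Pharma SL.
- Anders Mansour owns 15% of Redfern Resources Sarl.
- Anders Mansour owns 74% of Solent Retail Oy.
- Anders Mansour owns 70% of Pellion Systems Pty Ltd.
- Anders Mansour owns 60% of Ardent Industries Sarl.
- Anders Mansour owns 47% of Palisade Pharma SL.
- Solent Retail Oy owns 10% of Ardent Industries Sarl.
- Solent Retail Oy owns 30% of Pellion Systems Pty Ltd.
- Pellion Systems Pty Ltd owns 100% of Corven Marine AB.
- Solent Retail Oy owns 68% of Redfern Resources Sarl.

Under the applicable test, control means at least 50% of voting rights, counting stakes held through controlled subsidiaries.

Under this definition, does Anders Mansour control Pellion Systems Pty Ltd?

Yes

Anders holds 74% of Solent, so Anders controls Solent.
Solent and Anders together hold 30% + 70% = 100% of Pellion, so Anders controls Pellion.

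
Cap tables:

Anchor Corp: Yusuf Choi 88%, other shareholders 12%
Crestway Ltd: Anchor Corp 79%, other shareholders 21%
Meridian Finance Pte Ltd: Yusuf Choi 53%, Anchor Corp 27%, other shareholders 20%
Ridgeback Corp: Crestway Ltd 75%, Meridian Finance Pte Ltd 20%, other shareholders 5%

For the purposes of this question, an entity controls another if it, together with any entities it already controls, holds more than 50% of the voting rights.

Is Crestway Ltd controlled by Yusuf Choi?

Yusuf holds 88% of Anchor, so Yusuf controls Anchor.
Anchor holds 79% of Crestway, so Yusuf controls Crestway.

Yes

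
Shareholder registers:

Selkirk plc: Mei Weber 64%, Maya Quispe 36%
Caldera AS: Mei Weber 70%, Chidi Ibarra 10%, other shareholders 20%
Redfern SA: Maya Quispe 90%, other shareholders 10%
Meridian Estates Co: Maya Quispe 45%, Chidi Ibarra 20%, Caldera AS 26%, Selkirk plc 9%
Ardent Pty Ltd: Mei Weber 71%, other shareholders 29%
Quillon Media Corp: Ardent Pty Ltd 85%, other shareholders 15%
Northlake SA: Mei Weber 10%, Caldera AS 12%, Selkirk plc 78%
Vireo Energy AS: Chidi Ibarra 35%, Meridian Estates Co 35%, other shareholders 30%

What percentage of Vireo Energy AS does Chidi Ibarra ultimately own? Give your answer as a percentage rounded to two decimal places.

42.91%

Chidi reaches Vireo along 3 paths.
Direct stake: 35% = 35%.
Via Meridian: 20% × 35% = 7%.
Via Caldera → Meridian: 10% × 26% × 35% = 0.91%.
Total: 35% + 7% + 0.91% = 42.91%.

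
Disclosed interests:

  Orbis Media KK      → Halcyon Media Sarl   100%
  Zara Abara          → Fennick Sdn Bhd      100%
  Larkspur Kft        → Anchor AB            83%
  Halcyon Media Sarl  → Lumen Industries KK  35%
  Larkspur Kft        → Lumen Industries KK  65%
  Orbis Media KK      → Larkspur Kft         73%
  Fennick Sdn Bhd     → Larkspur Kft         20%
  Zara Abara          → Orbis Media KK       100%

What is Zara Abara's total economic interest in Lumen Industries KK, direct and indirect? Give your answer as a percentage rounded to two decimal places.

Zara reaches Lumen along 3 paths.
Via Orbis → Halcyon: 100% × 100% × 35% = 35%.
Via Orbis → Larkspur: 100% × 73% × 65% = 47.45%.
Via Fennick → Larkspur: 100% × 20% × 65% = 13%.
Total: 35% + 47.45% + 13% = 95.45%.

95.45%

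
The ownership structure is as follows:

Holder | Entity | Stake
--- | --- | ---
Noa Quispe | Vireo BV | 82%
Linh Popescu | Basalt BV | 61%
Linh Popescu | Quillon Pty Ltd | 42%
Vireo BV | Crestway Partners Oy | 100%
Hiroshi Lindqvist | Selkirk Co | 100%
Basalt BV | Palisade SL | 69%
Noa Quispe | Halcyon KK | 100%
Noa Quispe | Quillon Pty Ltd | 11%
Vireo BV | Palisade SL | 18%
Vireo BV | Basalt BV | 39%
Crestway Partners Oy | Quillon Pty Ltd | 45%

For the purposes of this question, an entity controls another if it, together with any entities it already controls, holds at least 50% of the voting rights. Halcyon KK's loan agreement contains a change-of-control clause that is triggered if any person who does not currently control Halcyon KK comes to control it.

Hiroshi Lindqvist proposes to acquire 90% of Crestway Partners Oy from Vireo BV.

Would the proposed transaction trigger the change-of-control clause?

No

The purchase adds only to Hiroshi's holdings (Vireo's stake shrinks), so Hiroshi is the only person who could newly come to control Halcyon.
Hiroshi holds 100% of Selkirk, so Hiroshi controls Selkirk.
Neither Hiroshi nor any entity Hiroshi controls holds any voting interest in Halcyon.
So before the transaction, Hiroshi does not control Halcyon.
After the purchase, Hiroshi holds 90% of Crestway directly, and Vireo's stake falls to 10%.
Hiroshi holds 90% of Crestway, so Hiroshi controls Crestway.
After the transaction, neither Hiroshi nor any entity Hiroshi controls holds a voting interest in Halcyon, so Hiroshi still does not control it.
No new person acquires control, so the clause is not triggered.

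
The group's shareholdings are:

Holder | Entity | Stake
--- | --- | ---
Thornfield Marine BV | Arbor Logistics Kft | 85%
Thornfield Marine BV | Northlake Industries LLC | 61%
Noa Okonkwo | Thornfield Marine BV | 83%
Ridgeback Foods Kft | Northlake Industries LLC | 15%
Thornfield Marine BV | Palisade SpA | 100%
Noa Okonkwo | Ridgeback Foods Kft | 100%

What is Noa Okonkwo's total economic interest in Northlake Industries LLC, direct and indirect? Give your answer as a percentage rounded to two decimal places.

65.63%

Noa reaches Northlake along 2 paths.
Via Thornfield: 83% × 61% = 50.63%.
Via Ridgeback: 100% × 15% = 15%.
Total: 50.63% + 15% = 65.63%.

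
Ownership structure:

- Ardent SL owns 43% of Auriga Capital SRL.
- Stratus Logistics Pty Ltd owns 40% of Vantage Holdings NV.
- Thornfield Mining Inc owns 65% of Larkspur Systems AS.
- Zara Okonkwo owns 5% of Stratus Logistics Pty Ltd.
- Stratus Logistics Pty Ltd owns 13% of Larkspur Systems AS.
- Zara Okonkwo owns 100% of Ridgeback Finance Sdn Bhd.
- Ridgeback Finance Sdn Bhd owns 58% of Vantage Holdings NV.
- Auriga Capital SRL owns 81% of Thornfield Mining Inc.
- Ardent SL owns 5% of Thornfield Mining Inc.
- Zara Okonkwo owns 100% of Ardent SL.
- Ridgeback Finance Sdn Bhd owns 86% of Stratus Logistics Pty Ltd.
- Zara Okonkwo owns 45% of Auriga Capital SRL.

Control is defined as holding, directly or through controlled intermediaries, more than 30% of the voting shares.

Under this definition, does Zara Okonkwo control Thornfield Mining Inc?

Zara holds 100% of Ardent, so Zara controls Ardent.
Zara and Ardent together hold 45% + 43% = 88% of Auriga, so Zara controls Auriga.
Ardent and Auriga together hold 5% + 81% = 86% of Thornfield, so Zara controls Thornfield.

Yes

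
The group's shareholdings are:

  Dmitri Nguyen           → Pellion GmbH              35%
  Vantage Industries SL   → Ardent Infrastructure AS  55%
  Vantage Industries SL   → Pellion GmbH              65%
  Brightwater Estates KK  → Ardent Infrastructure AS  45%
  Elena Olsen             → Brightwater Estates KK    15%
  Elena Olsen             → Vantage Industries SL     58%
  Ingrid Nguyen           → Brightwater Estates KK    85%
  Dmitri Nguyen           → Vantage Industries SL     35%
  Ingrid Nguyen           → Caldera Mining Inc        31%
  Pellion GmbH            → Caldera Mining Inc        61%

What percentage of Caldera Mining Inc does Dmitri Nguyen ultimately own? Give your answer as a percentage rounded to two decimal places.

35.23%

Dmitri reaches Caldera along 2 paths.
Via Pellion: 35% × 61% = 21.35%.
Via Vantage → Pellion: 35% × 65% × 61% = 13.8775%.
Total: 21.35% + 13.8775% = 35.2275%.
Rounded: 35.23%.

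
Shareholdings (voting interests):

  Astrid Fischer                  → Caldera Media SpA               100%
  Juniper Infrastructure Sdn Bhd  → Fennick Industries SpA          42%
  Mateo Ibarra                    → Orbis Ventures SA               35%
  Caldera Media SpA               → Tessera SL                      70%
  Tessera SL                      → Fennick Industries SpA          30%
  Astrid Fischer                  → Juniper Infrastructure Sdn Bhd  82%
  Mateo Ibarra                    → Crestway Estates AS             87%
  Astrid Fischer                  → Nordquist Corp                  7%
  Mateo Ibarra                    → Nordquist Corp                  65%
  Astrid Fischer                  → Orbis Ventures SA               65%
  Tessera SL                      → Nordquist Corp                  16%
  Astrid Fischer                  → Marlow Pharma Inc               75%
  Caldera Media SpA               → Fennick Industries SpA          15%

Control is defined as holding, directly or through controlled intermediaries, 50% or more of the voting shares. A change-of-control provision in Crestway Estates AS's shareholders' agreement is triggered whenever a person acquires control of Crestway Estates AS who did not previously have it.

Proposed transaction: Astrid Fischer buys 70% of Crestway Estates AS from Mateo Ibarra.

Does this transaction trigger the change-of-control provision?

The purchase adds only to Astrid's holdings (Mateo's stake shrinks), so Astrid is the only person who could newly come to control Crestway.
Astrid holds 100% of Caldera, so Astrid controls Caldera.
Astrid holds 65% of Orbis, so Astrid controls Orbis.
Astrid holds 75% of Marlow, so Astrid controls Marlow.
Astrid holds 82% of Juniper, so Astrid controls Juniper.
Caldera holds 70% of Tessera, so Astrid controls Tessera.
Juniper and Caldera and Tessera together hold 42% + 15% + 30% = 87% of Fennick, so Astrid controls Fennick.
Neither Astrid nor any entity Astrid controls holds any voting interest in Crestway.
So before the transaction, Astrid does not control Crestway.
After the purchase, Astrid holds 70% of Crestway directly, and Mateo's stake falls to 17%.
Astrid holds 70% of Crestway, so Astrid controls Crestway.
Astrid did not control Crestway before and does after, so the clause is triggered.

Yes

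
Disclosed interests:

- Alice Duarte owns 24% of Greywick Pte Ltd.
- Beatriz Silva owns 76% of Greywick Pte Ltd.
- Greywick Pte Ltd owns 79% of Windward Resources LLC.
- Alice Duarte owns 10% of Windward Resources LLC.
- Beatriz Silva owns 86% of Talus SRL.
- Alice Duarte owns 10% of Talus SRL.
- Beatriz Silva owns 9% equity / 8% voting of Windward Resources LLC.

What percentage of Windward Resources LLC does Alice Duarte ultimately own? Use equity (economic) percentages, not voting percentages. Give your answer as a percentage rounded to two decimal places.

Alice reaches Windward along 2 paths.
Via Greywick: 24% × 79% = 18.96%.
Direct stake: 10% = 10%.
Total: 18.96% + 10% = 28.96%.

28.96%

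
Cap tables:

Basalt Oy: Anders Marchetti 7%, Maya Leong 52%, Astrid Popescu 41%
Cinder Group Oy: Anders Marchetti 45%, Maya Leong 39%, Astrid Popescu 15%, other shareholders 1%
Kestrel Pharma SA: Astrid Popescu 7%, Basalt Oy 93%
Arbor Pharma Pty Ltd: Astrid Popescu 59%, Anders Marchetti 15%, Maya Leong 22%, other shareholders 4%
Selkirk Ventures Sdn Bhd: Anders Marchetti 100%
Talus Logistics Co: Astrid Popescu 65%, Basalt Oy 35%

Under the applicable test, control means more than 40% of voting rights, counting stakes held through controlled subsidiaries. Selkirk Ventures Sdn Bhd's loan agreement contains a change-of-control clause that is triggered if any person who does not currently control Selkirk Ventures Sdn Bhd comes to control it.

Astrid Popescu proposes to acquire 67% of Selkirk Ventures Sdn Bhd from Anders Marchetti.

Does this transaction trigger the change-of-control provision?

Yes

The purchase adds only to Astrid's holdings (Anders's stake shrinks), so Astrid is the only person who could newly come to control Selkirk.
Astrid holds 41% of Basalt, so Astrid controls Basalt.
Astrid and Basalt together hold 7% + 93% = 100% of Kestrel, so Astrid controls Kestrel.
Astrid holds 59% of Arbor, so Astrid controls Arbor.
Astrid and Basalt together hold 65% + 35% = 100% of Talus, so Astrid controls Talus.
Neither Astrid nor any entity Astrid controls holds any voting interest in Selkirk.
So before the transaction, Astrid does not control Selkirk.
After the purchase, Astrid holds 67% of Selkirk directly, and Anders's stake falls to 33%.
Astrid holds 67% of Selkirk, so Astrid controls Selkirk.
Astrid did not control Selkirk before and does after, so the clause is triggered.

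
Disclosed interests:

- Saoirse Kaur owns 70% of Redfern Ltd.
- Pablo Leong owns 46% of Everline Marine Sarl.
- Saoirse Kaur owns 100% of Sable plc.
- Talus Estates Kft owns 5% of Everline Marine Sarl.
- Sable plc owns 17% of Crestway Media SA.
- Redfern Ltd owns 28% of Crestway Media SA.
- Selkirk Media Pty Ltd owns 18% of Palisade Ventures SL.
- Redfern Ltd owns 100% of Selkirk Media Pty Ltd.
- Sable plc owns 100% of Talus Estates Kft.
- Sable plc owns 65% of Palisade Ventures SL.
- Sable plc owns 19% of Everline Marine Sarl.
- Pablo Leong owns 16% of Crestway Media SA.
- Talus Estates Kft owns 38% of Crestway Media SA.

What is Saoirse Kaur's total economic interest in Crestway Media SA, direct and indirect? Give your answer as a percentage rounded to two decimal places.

Saoirse reaches Crestway along 3 paths.
Via Redfern: 70% × 28% = 19.6%.
Via Sable: 100% × 17% = 17%.
Via Sable → Talus: 100% × 100% × 38% = 38%.
Total: 19.6% + 17% + 38% = 74.6%.
Rounded: 74.60%.

74.60%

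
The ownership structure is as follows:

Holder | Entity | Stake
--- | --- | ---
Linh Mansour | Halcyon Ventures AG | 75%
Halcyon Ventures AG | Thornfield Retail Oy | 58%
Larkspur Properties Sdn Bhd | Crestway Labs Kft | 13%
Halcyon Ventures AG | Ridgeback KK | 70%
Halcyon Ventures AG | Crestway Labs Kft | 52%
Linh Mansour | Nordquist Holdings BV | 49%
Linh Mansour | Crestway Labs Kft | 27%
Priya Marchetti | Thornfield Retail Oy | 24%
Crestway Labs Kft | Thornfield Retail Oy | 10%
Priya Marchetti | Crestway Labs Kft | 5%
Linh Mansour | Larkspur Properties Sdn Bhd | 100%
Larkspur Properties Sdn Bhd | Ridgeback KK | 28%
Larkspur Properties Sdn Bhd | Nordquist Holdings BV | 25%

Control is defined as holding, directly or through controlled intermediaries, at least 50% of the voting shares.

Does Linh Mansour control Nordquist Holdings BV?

Linh holds 100% of Larkspur, so Linh controls Larkspur.
Linh and Larkspur together hold 49% + 25% = 74% of Nordquist, so Linh controls Nordquist.

Yes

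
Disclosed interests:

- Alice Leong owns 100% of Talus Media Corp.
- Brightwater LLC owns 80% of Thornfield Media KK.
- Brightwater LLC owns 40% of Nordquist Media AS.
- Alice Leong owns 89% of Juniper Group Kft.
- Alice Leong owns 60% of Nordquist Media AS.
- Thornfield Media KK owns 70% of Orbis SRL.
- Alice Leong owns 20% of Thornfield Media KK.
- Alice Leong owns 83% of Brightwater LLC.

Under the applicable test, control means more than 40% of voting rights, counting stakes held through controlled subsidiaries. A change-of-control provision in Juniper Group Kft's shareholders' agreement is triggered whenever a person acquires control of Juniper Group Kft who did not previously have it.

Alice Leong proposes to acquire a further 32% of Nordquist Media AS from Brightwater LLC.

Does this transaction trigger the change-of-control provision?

No

The purchase adds only to Alice's holdings (Brightwater's stake shrinks), so Alice is the only person who could newly come to control Juniper.
Alice holds 89% of Juniper, so Alice controls Juniper.
So Alice already controls Juniper before the transaction.
After the purchase, Alice's direct stake in Nordquist rises to 60% + 32% = 92%, and Brightwater's stake falls to 8%.
Alice controlled Juniper already, so this is not a new person acquiring control; every other person's position is unchanged or reduced.
No new person acquires control, so the clause is not triggered.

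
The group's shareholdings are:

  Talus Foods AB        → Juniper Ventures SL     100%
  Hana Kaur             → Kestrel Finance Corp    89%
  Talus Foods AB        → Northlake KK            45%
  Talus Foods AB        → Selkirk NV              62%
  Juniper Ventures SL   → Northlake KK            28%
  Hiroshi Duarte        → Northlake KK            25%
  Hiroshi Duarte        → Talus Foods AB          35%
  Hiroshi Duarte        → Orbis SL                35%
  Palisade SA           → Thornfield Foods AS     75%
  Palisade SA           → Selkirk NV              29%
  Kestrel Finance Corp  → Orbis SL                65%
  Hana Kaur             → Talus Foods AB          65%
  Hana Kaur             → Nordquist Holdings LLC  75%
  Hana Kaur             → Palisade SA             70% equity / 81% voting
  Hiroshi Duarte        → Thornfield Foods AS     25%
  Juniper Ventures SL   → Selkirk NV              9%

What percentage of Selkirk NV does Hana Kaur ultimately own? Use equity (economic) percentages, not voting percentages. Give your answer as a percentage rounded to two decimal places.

Hana reaches Selkirk along 3 paths.
Via Talus: 65% × 62% = 40.3%.
Via Palisade: 70% × 29% = 20.3%.
Via Talus → Juniper: 65% × 100% × 9% = 5.85%.
Total: 40.3% + 20.3% + 5.85% = 66.45%.

66.45%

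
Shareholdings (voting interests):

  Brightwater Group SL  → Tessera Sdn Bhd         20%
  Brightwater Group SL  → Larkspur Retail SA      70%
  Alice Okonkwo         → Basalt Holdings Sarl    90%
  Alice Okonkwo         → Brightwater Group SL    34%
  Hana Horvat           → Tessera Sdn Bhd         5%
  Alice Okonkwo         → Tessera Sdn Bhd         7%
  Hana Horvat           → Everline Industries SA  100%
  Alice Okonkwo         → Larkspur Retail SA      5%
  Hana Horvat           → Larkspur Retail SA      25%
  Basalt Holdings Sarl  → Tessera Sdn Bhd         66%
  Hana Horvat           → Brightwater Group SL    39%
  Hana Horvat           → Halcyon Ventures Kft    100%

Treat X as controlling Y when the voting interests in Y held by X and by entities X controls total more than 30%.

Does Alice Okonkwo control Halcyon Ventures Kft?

No

Alice holds 90% of Basalt, so Alice controls Basalt.
Alice holds 34% of Brightwater, so Alice controls Brightwater.
Alice and Brightwater together hold 5% + 70% = 75% of Larkspur, so Alice controls Larkspur.
Basalt and Alice and Brightwater together hold 66% + 7% + 20% = 93% of Tessera, so Alice controls Tessera.
Neither Alice nor any entity Alice controls holds any voting interest in Halcyon.
So Alice does not control Halcyon.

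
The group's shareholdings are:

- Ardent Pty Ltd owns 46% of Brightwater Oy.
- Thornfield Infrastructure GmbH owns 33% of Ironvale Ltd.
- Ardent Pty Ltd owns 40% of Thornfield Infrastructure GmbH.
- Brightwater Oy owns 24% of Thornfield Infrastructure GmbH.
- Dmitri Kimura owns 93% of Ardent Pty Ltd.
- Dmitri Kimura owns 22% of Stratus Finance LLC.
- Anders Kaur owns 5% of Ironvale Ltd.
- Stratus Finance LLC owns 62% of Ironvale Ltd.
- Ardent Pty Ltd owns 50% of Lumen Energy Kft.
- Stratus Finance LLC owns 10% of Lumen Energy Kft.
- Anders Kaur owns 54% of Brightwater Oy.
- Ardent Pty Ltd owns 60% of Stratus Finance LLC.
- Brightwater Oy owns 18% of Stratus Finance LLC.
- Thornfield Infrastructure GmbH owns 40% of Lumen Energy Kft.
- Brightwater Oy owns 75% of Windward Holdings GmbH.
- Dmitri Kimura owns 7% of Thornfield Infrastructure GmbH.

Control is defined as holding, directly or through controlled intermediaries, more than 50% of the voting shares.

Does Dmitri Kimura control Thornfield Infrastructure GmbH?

No

Dmitri holds 93% of Ardent, so Dmitri controls Ardent.
Ardent and Dmitri together hold 60% + 22% = 82% of Stratus, so Dmitri controls Stratus.
Stratus holds 62% of Ironvale, so Dmitri controls Ironvale.
Stratus and Ardent together hold 10% + 50% = 60% of Lumen, so Dmitri controls Lumen.
In Thornfield, Dmitri's side holds only 40% + 7% = 47%, not > 50%.
So Dmitri does not control Thornfield.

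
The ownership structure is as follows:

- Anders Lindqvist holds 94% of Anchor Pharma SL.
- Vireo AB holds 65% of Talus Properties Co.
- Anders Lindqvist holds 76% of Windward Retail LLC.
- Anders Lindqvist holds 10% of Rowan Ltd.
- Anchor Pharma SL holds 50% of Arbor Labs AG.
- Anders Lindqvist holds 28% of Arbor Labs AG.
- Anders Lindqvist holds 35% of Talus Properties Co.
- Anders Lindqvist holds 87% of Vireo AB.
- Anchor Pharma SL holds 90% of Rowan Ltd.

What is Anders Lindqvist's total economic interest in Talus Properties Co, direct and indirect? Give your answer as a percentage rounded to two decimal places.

Anders reaches Talus along 2 paths.
Direct stake: 35% = 35%.
Via Vireo: 87% × 65% = 56.55%.
Total: 35% + 56.55% = 91.55%.

91.55%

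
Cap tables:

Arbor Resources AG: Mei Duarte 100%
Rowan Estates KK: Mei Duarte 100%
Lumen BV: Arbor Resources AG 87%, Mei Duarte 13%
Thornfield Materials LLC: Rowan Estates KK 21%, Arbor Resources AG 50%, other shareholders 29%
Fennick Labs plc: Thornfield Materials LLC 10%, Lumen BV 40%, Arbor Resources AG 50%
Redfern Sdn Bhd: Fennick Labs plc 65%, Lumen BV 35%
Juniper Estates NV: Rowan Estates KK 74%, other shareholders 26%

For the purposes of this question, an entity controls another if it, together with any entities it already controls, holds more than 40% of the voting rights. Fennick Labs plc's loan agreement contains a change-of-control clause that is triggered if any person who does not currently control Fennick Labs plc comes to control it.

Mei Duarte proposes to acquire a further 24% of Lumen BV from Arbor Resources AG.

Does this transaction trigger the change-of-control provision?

The purchase adds only to Mei's holdings (Arbor's stake shrinks), so Mei is the only person who could newly come to control Fennick.
Mei holds 100% of Rowan, so Mei controls Rowan.
Mei holds 100% of Arbor, so Mei controls Arbor.
Rowan and Arbor together hold 21% + 50% = 71% of Thornfield, so Mei controls Thornfield.
Arbor and Mei together hold 87% + 13% = 100% of Lumen, so Mei controls Lumen.
Thornfield and Lumen and Arbor together hold 10% + 40% + 50% = 100% of Fennick, so Mei controls Fennick.
So Mei already controls Fennick before the transaction.
After the purchase, Mei's direct stake in Lumen rises to 13% + 24% = 37%, and Arbor's stake falls to 63%.
Mei controlled Fennick already, so this is not a new person acquiring control; every other person's position is unchanged or reduced.
No new person acquires control, so the clause is not triggered.

No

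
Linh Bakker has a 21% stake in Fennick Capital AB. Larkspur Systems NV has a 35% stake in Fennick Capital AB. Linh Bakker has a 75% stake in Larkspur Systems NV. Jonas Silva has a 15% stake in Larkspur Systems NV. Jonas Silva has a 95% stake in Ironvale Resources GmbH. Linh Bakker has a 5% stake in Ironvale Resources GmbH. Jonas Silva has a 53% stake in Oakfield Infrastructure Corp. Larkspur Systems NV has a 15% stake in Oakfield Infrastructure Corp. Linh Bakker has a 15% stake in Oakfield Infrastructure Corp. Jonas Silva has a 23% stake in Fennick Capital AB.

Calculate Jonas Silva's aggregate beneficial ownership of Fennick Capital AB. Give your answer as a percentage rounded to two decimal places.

28.25%

Jonas reaches Fennick along 2 paths.
Direct stake: 23% = 23%.
Via Larkspur: 15% × 35% = 5.25%.
Total: 23% + 5.25% = 28.25%.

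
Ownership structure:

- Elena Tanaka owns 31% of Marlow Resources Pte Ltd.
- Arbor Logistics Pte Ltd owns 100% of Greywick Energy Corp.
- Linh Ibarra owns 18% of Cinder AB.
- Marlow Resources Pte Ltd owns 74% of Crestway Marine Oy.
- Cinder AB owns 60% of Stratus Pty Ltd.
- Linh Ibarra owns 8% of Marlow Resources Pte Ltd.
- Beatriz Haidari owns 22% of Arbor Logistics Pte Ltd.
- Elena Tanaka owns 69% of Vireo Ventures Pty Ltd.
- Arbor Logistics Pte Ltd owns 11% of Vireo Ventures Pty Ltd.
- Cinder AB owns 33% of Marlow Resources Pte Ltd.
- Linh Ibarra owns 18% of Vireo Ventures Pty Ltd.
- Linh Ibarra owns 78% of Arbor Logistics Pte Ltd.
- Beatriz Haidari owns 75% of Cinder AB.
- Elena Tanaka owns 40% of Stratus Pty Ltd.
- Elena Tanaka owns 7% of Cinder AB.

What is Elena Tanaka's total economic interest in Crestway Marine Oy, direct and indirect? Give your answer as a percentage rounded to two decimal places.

24.65%

Elena reaches Crestway along 2 paths.
Via Marlow: 31% × 74% = 22.94%.
Via Cinder → Marlow: 7% × 33% × 74% = 1.7094%.
Total: 22.94% + 1.7094% = 24.6494%.
Rounded: 24.65%.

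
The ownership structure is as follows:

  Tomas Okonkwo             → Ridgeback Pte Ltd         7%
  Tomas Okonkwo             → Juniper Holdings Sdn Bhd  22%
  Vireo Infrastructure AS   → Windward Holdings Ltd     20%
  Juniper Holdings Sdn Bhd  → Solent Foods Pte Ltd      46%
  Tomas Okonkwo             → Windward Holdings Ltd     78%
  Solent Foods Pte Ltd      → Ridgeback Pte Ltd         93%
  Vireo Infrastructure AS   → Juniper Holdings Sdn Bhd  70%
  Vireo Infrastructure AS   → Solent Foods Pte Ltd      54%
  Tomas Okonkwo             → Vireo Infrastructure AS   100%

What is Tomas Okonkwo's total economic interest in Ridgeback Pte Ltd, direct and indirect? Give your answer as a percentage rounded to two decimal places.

96.58%

Tomas reaches Ridgeback along 4 paths.
Direct stake: 7% = 7%.
Via Vireo → Solent: 100% × 54% × 93% = 50.22%.
Via Vireo → Juniper → Solent: 100% × 70% × 46% × 93% = 29.946%.
Via Juniper → Solent: 22% × 46% × 93% = 9.4116%.
Total: 7% + 50.22% + 29.946% + 9.4116% = 96.5776%.
Rounded: 96.58%.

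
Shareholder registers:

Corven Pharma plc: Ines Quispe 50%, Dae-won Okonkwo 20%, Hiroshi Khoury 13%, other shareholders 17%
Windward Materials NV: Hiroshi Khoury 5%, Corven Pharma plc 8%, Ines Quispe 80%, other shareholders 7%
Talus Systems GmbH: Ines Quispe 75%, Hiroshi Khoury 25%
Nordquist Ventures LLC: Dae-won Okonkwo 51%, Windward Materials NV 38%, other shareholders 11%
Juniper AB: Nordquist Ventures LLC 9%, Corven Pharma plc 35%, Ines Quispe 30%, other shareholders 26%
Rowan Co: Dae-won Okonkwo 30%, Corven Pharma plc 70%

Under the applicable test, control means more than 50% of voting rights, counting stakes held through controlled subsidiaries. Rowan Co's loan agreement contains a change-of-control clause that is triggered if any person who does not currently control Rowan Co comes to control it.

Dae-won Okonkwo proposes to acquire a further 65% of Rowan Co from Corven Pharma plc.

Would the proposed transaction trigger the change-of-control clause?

The purchase adds only to Dae-won's holdings (Corven's stake shrinks), so Dae-won is the only person who could newly come to control Rowan.
Dae-won holds 51% of Nordquist, so Dae-won controls Nordquist.
In Rowan, Dae-won's side holds only 30%, not > 50%.
So before the transaction, Dae-won does not control Rowan.
After the purchase, Dae-won's direct stake in Rowan rises to 30% + 65% = 95%, and Corven's stake falls to 5%.
Dae-won holds 95% of Rowan, so Dae-won controls Rowan.
Dae-won did not control Rowan before and does after, so the clause is triggered.

Yes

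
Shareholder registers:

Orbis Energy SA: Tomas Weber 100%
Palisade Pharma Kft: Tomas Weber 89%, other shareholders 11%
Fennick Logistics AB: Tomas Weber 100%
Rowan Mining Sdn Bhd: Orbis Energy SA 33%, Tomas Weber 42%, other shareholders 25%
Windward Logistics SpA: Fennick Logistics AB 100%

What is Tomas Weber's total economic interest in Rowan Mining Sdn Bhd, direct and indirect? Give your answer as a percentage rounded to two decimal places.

75.00%

Tomas reaches Rowan along 2 paths.
Via Orbis: 100% × 33% = 33%.
Direct stake: 42% = 42%.
Total: 33% + 42% = 75%.
Rounded: 75.00%.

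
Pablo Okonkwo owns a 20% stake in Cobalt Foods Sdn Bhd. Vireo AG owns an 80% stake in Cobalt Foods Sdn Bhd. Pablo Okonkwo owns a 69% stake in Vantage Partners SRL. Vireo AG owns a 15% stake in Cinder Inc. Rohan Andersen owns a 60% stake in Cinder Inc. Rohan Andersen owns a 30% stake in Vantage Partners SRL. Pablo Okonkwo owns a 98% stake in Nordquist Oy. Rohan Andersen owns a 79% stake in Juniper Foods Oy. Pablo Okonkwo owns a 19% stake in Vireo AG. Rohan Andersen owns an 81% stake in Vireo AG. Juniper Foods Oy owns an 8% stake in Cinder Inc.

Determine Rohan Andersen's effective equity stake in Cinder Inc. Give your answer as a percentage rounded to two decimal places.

78.47%

Rohan reaches Cinder along 3 paths.
Via Juniper: 79% × 8% = 6.32%.
Via Vireo: 81% × 15% = 12.15%.
Direct stake: 60% = 60%.
Total: 6.32% + 12.15% + 60% = 78.47%.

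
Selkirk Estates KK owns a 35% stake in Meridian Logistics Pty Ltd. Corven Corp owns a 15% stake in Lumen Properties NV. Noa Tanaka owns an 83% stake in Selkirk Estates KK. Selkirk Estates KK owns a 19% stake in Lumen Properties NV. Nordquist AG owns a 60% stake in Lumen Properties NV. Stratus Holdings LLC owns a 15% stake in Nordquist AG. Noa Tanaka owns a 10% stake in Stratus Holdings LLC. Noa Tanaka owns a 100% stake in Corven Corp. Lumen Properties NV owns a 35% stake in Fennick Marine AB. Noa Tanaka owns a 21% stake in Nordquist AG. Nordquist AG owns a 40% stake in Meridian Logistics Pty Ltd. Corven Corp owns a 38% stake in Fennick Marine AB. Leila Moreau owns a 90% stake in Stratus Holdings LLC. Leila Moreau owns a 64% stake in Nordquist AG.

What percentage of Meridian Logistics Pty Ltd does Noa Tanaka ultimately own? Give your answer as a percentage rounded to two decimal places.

Noa reaches Meridian along 3 paths.
Via Selkirk: 83% × 35% = 29.05%.
Via Nordquist: 21% × 40% = 8.4%.
Via Stratus → Nordquist: 10% × 15% × 40% = 0.6%.
Total: 29.05% + 8.4% + 0.6% = 38.05%.

38.05%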